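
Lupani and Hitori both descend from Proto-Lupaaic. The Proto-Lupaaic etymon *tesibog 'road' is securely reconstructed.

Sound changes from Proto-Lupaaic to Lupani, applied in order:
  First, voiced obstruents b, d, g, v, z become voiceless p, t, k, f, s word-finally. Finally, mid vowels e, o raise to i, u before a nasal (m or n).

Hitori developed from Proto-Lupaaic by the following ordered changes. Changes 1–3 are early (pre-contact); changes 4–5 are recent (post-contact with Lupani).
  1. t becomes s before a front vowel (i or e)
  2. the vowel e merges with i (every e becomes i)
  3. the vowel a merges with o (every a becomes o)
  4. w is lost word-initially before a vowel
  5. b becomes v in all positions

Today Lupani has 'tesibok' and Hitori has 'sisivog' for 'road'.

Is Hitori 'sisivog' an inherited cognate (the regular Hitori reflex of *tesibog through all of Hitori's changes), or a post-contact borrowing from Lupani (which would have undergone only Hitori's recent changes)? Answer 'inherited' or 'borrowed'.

If inherited, *tesibog would pass through all of Hitori's changes:
Hitori: start from *tesibog.
  rule 1 (palatalisation): tesibog → sesibog
  rule 2 (vowel merger): sesibog → sisibog
  rule 3: no change — sisibog
  rule 4: no change — sisibog
  rule 5 (unconditioned shift): sisibog → sisivog
  ⇒ Hitori sisivog
If borrowed from Lupani 'tesibok' after the early changes, it would undergo only the recent ones:
  rule 4 (glide loss): no change (tesibok)
  rule 5 (unconditioned shift): tesibok → tesivok
  ⇒ as a loan: tesivok
Hitori 'sisivog' matches the inherited outcome exactly, so it is an inherited cognate, not a loan.

inherited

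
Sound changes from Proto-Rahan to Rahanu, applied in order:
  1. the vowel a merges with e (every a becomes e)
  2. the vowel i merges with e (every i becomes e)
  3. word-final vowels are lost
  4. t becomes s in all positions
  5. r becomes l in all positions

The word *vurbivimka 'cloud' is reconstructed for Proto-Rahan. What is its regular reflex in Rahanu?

vulbevemk

Rahanu: *vurbivimka > vurbivimke > vurbevemke > vurbevemk > vulbevemk  (by vowel merger, vowel merger, apocope, unconditioned shift)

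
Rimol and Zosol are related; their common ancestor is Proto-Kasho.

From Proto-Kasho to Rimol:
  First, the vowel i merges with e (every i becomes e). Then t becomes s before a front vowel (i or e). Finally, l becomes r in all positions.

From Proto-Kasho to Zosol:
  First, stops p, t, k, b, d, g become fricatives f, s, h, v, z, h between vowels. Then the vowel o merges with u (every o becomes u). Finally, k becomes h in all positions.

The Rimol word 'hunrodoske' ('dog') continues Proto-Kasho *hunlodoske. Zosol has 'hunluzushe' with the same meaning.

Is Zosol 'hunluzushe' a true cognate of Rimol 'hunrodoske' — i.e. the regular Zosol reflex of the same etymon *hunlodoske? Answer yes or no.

Derive the expected Zosol reflex of *hunlodoske:
Zosol: *hunlodoske
  hunlodoske → hunlozoske   [intervocalic lenition]
  hunlozoske → hunluzuske   [vowel merger]
  hunluzuske → hunluzushe   [unconditioned shift]
  giving Zosol hunluzushe.
Zosol 'hunluzushe' matches the regular reflex exactly, so the pair is cognate.

yes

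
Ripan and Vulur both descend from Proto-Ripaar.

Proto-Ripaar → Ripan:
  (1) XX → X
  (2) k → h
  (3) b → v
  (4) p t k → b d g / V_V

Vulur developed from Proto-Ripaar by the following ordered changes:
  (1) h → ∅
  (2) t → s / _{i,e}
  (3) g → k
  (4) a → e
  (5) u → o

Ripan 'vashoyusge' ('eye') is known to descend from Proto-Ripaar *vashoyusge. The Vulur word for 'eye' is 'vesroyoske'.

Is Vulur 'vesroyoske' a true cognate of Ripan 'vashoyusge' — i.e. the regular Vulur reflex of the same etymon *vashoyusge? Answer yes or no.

no

Derive the expected Vulur reflex of *vashoyusge:
Vulur: *vashoyusge
  vashoyusge → vasoyusge   [h-loss]
  vasoyusge (rule 2 does not apply)
  vasoyusge → vasoyuske   [unconditioned shift]
  vasoyuske → vesoyuske   [vowel merger]
  vesoyuske → vesoyoske   [vowel merger]
  giving Vulur vesoyoske.
The regular Vulur reflex would be 'vesoyoske', but the attested form is 'vesroyoske'. The correspondence is irregular, so they are not cognates (the Vulur form has a different source).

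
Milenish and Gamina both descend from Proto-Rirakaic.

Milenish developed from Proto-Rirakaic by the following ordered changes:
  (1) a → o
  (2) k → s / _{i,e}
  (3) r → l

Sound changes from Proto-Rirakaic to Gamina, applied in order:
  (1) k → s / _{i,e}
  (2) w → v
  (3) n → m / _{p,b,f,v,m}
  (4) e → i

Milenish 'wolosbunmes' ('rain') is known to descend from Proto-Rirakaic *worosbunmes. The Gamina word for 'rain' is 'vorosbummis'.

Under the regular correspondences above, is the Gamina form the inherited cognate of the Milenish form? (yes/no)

Derive the expected Gamina reflex of *worosbunmes:
Gamina: *worosbunmes > vorosbunmes > vorosbummes > vorosbummis  (by unconditioned shift, nasal place assimilation, vowel merger)
Gamina 'vorosbummis' matches the regular reflex exactly, so the pair is cognate.

yes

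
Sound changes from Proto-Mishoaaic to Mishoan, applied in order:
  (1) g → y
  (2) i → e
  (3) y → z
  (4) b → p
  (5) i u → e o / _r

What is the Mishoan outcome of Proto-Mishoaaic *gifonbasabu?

zefonpasapu

Mishoan: *gifonbasabu
  gifonbasabu → yifonbasabu   [unconditioned shift]
  yifonbasabu → yefonbasabu   [vowel merger]
  yefonbasabu → zefonbasabu   [unconditioned shift]
  zefonbasabu → zefonpasapu   [unconditioned shift]
  zefonpasapu (rule 5 does not apply)
  giving Mishoan zefonpasapu.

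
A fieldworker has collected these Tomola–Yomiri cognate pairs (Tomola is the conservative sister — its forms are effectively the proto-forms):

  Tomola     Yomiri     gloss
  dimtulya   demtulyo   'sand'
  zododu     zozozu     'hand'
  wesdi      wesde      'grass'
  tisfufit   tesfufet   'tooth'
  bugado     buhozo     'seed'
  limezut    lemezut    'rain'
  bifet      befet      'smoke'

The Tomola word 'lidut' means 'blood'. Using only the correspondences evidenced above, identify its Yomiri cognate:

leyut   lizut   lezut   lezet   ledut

tisfufit ~ tesfufet — Tomola i corresponds to Yomiri e after a consonant, before a consonant other than r, m, n, p, b, f, v.
zododu ~ zozozu — Tomola d corresponds to Yomiri z between vowels (before a back vowel).
Applying these to Tomola 'lidut':
  lidut → ledut   (i→e after a consonant, before a consonant other than r, m, n, p, b, f, v)
  ledut → lezut   (d→z between vowels (before a back vowel))
So the Yomiri cognate is 'lezut'.

lezut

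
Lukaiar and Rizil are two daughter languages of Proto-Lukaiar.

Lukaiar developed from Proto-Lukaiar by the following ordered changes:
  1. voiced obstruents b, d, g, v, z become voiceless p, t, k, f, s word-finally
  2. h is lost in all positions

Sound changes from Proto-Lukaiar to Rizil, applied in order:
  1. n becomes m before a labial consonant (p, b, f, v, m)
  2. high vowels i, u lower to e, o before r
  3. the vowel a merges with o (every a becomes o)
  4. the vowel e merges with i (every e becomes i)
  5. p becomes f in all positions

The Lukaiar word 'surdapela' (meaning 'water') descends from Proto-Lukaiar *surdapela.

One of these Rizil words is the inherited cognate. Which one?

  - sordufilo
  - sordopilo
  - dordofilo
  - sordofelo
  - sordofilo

sordofilo

Rizil: *surdapela
  surdapela (rule 1 does not apply)
  surdapela → sordapela   [pre-rhotic lowering]
  sordapela → sordopelo   [vowel merger]
  sordopelo → sordopilo   [vowel merger]
  sordopilo → sordofilo   [unconditioned shift]
  giving Rizil sordofilo.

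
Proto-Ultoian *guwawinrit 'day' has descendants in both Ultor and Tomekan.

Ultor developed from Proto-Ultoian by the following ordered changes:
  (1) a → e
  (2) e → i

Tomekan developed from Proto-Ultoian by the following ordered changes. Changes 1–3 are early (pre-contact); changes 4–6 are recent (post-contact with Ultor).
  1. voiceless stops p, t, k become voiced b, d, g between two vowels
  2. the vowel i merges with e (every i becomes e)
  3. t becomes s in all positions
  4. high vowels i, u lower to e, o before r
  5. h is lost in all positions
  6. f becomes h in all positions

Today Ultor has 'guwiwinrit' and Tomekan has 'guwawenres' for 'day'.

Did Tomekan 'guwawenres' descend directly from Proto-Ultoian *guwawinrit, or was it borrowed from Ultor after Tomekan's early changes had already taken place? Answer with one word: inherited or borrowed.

If inherited, *guwawinrit would pass through all of Tomekan's changes:
Tomekan: *guwawinrit > guwawenret > guwawenres  (by vowel merger, unconditioned shift)
If borrowed from Ultor 'guwiwinrit' after the early changes, it would undergo only the recent ones:
  rule 4 (pre-rhotic lowering): no change (guwiwinrit)
  rule 5 (h-loss): no change (guwiwinrit)
  rule 6 (unconditioned shift): no change (guwiwinrit)
  ⇒ as a loan: guwiwinrit
Tomekan 'guwawenres' matches the inherited outcome exactly, so it is an inherited cognate, not a loan.

inherited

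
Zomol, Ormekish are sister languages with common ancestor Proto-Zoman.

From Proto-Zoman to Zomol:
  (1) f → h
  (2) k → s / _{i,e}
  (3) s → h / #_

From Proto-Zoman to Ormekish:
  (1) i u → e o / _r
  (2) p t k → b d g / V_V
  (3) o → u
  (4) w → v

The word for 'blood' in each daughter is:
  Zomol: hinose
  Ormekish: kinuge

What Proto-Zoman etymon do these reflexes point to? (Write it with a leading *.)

*kinoke

Position 4: Zomol has o, Ormekish has u. Zomol preserves o here (none of its changes turn any other segment into o), so the proto-segment is *o.
Position 1: Zomol has h, Ormekish has k. Ormekish preserves k here (none of its changes turn any other segment into k), so the proto-segment is *k.
Position 5: Zomol has s, Ormekish has g. Taking the neighbouring segments as reconstructed: Zomol s could go back to *k or *s; Ormekish g could go back to *k or *g — the one source consistent with every daughter is *k.
Continuing position by position gives *kinoke; check it forward:
Zomol: *kinoke > sinose > hinose  (by palatalisation, debuccalisation)
Ormekish: start from *kinoke.
  rule 1: no change — kinoke
  rule 2 (intervocalic voicing): kinoke → kinoge
  rule 3 (vowel merger): kinoge → kinuge
  rule 4: no change — kinuge
  ⇒ Ormekish kinuge
No other proto-form is consistent with every reflex, so the reconstruction is *kinoke.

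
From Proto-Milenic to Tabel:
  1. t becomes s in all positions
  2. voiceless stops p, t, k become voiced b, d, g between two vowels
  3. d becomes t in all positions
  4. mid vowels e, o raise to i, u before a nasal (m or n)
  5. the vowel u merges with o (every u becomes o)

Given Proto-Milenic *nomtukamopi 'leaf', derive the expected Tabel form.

nomsogamobi

Tabel: start from *nomtukamopi.
  rule 1 (unconditioned shift): nomtukamopi → nomsukamopi
  rule 2 (intervocalic voicing): nomsukamopi → nomsugamobi
  rule 3: no change — nomsugamobi
  rule 4 (pre-nasal raising): nomsugamobi → numsugamobi
  rule 5 (vowel merger): numsugamobi → nomsogamobi
  ⇒ Tabel nomsogamobi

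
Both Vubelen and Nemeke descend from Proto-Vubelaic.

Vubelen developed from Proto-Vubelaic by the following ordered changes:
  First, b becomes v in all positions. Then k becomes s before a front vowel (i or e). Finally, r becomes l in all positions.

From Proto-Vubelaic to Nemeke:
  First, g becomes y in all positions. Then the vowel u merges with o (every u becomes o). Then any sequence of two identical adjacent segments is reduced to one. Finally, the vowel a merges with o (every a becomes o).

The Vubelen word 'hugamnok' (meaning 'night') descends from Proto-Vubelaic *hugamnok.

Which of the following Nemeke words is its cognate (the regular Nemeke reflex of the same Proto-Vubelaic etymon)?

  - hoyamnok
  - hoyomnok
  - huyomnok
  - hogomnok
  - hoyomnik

hoyomnok

Nemeke: *hugamnok
  hugamnok → huyamnok   [unconditioned shift]
  huyamnok → hoyamnok   [vowel merger]
  hoyamnok (rule 3 does not apply)
  hoyamnok → hoyomnok   [vowel merger]
  giving Nemeke hoyomnok.
Among the options, 'hoyomnok' alone shows every Nemeke change applied in order.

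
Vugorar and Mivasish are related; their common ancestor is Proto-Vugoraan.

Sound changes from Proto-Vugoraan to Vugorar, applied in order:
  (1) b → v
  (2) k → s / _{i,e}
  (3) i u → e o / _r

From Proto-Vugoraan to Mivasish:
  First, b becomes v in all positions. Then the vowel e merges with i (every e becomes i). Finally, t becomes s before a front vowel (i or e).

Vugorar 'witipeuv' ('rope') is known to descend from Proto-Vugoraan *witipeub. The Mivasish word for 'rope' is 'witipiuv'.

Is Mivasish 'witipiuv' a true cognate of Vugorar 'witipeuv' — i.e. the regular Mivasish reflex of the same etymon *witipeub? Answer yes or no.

no

Derive the expected Mivasish reflex of *witipeub:
Mivasish: start from *witipeub.
  rule 1 (unconditioned shift): witipeub → witipeuv
  rule 2 (vowel merger): witipeuv → witipiuv
  rule 3 (palatalisation): witipiuv → wisipiuv
  ⇒ Mivasish wisipiuv
The regular Mivasish reflex would be 'wisipiuv', but the attested form is 'witipiuv'. The correspondence is irregular, so they are not cognates (the Mivasish form has a different source).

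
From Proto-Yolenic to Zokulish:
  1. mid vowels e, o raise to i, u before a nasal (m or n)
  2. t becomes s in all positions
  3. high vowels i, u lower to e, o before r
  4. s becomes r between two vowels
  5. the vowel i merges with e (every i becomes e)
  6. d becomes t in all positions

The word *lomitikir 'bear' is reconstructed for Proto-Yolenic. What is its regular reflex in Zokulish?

Zokulish: *lomitikir > lumitikir > lumisikir > lumisiker > lumiriker > lumereker  (by pre-nasal raising, unconditioned shift, pre-rhotic lowering, rhotacism, vowel merger)

lumereker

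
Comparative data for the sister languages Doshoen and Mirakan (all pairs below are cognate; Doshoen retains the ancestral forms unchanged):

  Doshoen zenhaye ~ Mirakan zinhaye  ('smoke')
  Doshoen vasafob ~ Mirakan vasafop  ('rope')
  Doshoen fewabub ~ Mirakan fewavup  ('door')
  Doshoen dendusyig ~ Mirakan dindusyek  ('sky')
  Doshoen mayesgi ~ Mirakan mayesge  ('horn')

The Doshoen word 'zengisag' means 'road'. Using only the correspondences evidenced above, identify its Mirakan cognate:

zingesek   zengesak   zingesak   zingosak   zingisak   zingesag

zenhaye ~ zinhaye, dendusyig ~ dindusyek — Doshoen e corresponds to Mirakan i after a consonant, before a nasal.
dendusyig ~ dindusyek — Doshoen i corresponds to Mirakan e after a consonant, before a consonant other than r, m, n, p, b, f, v.
dendusyig ~ dindusyek — Doshoen g corresponds to Mirakan k word-finally.
Applying these to Doshoen 'zengisag':
  zengisag → zingisag   (e→i after a consonant, before a nasal)
  zingisag → zingesag   (i→e after a consonant, before a consonant other than r, m, n, p, b, f, v)
  zingesag → zingesak   (g→k word-finally)
So the Mirakan cognate is 'zingesak'.

zingesak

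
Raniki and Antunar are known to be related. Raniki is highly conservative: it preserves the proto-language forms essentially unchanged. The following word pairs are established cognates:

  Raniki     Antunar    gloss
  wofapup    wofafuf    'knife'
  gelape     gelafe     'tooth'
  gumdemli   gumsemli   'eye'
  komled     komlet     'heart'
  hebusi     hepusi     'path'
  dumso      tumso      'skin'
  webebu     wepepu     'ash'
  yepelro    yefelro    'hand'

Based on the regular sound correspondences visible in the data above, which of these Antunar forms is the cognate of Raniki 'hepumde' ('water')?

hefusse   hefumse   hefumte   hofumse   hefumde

wofapup ~ wofafuf — Raniki p corresponds to Antunar f between vowels (before a back vowel).
gumdemli ~ gumsemli — Raniki d corresponds to Antunar s after a consonant, before a front vowel.
Applying these to Raniki 'hepumde':
  hepumde → hefumde   (p→f between vowels (before a back vowel))
  hefumde → hefumse   (d→s after a consonant, before a front vowel)
So the Antunar cognate is 'hefumse'.

hefumse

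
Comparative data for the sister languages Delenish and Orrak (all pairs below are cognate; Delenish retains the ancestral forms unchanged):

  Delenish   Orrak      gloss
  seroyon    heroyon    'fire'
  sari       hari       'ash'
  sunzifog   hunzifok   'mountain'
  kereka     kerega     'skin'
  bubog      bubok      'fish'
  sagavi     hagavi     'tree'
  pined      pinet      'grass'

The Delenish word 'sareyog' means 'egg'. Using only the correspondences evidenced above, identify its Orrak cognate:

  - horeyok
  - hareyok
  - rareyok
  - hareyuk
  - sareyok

sari ~ hari, sagavi ~ hagavi — Delenish s corresponds to Orrak h word-initially before a back vowel.
sunzifog ~ hunzifok, bubog ~ bubok — Delenish g corresponds to Orrak k word-finally.
Applying these to Delenish 'sareyog':
  sareyog → hareyog   (s→h word-initially before a back vowel)
  hareyog → hareyok   (g→k word-finally)
So the Orrak cognate is 'hareyok'.

hareyok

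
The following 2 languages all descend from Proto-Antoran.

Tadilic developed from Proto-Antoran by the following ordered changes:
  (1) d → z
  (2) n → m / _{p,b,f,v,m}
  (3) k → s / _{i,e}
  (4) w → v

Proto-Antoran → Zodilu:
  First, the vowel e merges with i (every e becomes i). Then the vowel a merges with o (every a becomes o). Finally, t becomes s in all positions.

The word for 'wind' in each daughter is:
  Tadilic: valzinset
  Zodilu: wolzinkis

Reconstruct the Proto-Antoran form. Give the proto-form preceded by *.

*walzinket

Position 2: Tadilic has a, Zodilu has o. Tadilic preserves a here (none of its changes turn any other segment into a), so the proto-segment is *a.
Position 7: Tadilic has s, Zodilu has k. Zodilu preserves k here (none of its changes turn any other segment into k), so the proto-segment is *k.
Position 9: Tadilic has t, Zodilu has s. Tadilic preserves t here (none of its changes turn any other segment into t), so the proto-segment is *t.
This points to *walzinket. Verify forward in each daughter:
Tadilic: *walzinket
  walzinket (rule 1 does not apply)
  walzinket (rule 2 does not apply)
  walzinket → walzinset   [palatalisation]
  walzinset → valzinset   [unconditioned shift]
  giving Tadilic valzinset.
Zodilu: *walzinket
  walzinket → walzinkit   [vowel merger]
  walzinkit → wolzinkit   [vowel merger]
  wolzinkit → wolzinkis   [unconditioned shift]
  giving Zodilu wolzinkis.
*walzinket is the unique common source.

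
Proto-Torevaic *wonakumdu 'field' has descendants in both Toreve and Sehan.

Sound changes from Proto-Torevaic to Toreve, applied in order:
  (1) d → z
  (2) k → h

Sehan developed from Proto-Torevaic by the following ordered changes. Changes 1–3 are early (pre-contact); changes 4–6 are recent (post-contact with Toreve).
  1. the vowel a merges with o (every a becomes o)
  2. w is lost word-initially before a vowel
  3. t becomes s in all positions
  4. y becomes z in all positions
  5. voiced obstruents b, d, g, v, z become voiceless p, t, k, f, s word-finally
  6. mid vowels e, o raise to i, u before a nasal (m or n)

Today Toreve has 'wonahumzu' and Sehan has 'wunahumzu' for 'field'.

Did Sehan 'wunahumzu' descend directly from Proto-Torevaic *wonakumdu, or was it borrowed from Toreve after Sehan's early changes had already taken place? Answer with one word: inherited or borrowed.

If inherited, *wonakumdu would pass through all of Sehan's changes:
Sehan: start from *wonakumdu.
  rule 1 (vowel merger): wonakumdu → wonokumdu
  rule 2 (glide loss): wonokumdu → onokumdu
  rule 3: no change — onokumdu
  rule 4: no change — onokumdu
  rule 5: no change — onokumdu
  rule 6 (pre-nasal raising): onokumdu → unokumdu
  ⇒ Sehan unokumdu
If borrowed from Toreve 'wonahumzu' after the early changes, it would undergo only the recent ones:
  rule 4 (unconditioned shift): no change (wonahumzu)
  rule 5 (final devoicing): no change (wonahumzu)
  rule 6 (pre-nasal raising): wonahumzu → wunahumzu
  ⇒ as a loan: wunahumzu
Sehan 'wunahumzu' matches the loan outcome 'wunahumzu', not the inherited 'unokumdu' — it skipped the early Sehan changes, so it was borrowed from Toreve.

borrowed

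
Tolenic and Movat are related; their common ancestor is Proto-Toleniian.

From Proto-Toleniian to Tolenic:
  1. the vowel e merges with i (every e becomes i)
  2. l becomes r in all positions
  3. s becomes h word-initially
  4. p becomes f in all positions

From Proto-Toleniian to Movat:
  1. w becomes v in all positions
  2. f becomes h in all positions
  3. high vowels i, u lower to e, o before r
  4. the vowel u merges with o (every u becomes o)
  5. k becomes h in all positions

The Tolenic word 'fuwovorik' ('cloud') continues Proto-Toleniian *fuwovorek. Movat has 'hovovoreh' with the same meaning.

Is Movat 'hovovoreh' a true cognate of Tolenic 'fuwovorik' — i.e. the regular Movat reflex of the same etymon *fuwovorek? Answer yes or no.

yes

Derive the expected Movat reflex of *fuwovorek:
Movat: start from *fuwovorek.
  rule 1 (unconditioned shift): fuwovorek → fuvovorek
  rule 2 (unconditioned shift): fuvovorek → huvovorek
  rule 3: no change — huvovorek
  rule 4 (vowel merger): huvovorek → hovovorek
  rule 5 (unconditioned shift): hovovorek → hovovoreh
  ⇒ Movat hovovoreh
Movat 'hovovoreh' matches the regular reflex exactly, so the pair is cognate.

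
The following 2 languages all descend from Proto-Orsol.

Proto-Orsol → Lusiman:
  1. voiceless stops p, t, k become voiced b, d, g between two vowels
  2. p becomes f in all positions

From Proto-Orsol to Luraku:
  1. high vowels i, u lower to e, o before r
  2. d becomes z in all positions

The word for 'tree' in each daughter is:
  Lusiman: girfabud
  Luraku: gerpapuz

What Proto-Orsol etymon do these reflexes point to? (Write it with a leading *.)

Position 8: Lusiman has d, Luraku has z. Taking the neighbouring segments as reconstructed: Lusiman d can only go back to *d; Luraku z could go back to *d or *z — the one source consistent with every daughter is *d.
Position 6: Lusiman has b, Luraku has p. Luraku preserves p here (none of its changes turn any other segment into p), so the proto-segment is *p.
Position 4: Lusiman has f, Luraku has p. Luraku preserves p here (none of its changes turn any other segment into p), so the proto-segment is *p.
This points to *girpapud. Verify forward in each daughter:
Lusiman: *girpapud > girpabud > girfabud  (by intervocalic voicing, unconditioned shift)
Luraku: *girpapud > gerpapud > gerpapuz  (by pre-rhotic lowering, unconditioned shift)
No other proto-form is consistent with every reflex, so the reconstruction is *girpapud.

*girpapud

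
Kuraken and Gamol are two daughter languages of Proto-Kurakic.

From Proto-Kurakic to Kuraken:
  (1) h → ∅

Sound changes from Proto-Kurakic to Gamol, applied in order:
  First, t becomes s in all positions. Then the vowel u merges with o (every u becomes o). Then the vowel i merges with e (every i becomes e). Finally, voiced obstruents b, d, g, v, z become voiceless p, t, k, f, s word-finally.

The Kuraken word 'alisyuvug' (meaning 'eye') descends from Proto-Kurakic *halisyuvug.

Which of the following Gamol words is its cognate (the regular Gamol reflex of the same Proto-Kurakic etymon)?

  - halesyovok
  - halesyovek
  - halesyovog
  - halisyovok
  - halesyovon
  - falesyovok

Gamol: *halisyuvug > halisyovog > halesyovog > halesyovok  (by vowel merger, vowel merger, final devoicing)

halesyovok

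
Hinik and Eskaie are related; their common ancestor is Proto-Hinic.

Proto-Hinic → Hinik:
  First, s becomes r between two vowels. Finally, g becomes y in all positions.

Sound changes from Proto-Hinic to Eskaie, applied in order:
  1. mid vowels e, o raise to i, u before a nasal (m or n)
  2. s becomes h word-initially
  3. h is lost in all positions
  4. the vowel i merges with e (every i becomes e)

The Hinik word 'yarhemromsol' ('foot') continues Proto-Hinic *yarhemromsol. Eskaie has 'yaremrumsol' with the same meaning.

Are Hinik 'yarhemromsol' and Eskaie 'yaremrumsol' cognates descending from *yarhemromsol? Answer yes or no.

yes

Derive the expected Eskaie reflex of *yarhemromsol:
Eskaie: *yarhemromsol > yarhimrumsol > yarimrumsol > yaremrumsol  (by pre-nasal raising, h-loss, vowel merger)
Eskaie 'yaremrumsol' matches the regular reflex exactly, so the pair is cognate.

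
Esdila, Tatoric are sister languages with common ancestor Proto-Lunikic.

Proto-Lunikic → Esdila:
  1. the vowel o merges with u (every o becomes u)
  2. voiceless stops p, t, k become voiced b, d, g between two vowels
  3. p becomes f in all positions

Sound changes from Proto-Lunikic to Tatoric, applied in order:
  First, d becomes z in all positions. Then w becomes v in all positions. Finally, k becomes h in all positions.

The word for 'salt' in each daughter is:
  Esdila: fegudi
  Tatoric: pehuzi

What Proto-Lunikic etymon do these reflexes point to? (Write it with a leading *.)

Position 1: Esdila has f, Tatoric has p. Tatoric preserves p here (none of its changes turn any other segment into p), so the proto-segment is *p.
Position 3: Esdila has g, Tatoric has h. Taking the neighbouring segments as reconstructed: Esdila g could go back to *k or *g; Tatoric h could go back to *k or *h — the one source consistent with every daughter is *k.
Position 5: Esdila has d, Tatoric has z. Taking the neighbouring segments as reconstructed: Esdila d could go back to *t or *d; Tatoric z could go back to *d or *z — the one source consistent with every daughter is *d.
The remaining positions agree across the daughters. Check the candidate against every language:
Esdila: *pekudi
  pekudi (rule 1 does not apply)
  pekudi → pegudi   [intervocalic voicing]
  pegudi → fegudi   [unconditioned shift]
  giving Esdila fegudi.
Tatoric: *pekudi
  pekudi → pekuzi   [unconditioned shift]
  pekuzi (rule 2 does not apply)
  pekuzi → pehuzi   [unconditioned shift]
  giving Tatoric pehuzi.
Only *pekudi yields all of Esdila fegudi, Tatoric pehuzi.

*pekudi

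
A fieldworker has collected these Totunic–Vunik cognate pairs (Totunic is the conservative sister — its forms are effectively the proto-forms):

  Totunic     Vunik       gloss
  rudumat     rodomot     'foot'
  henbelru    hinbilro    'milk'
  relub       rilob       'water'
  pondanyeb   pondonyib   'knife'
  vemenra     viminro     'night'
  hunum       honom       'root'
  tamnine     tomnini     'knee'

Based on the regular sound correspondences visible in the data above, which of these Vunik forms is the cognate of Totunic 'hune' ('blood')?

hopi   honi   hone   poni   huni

honi

hunum ~ honom — Totunic u corresponds to Vunik o after a consonant, before a nasal.
tamnine ~ tomnini — Totunic e corresponds to Vunik i word-finally.
Applying these to Totunic 'hune':
  hune → hone   (u→o after a consonant, before a nasal)
  hone → honi   (e→i word-finally)
So the Vunik cognate is 'honi'.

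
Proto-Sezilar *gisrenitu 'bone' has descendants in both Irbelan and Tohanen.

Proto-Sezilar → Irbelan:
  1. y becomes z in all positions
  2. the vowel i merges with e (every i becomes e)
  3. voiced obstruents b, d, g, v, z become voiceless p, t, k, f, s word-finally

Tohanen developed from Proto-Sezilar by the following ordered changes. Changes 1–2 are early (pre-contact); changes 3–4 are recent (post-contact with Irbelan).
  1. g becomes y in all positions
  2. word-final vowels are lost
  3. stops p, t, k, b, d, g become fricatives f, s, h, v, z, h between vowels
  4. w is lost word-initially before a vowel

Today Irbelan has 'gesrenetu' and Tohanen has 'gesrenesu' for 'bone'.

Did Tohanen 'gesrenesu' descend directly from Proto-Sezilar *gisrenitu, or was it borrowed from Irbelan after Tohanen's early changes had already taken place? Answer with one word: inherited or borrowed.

borrowed

If inherited, *gisrenitu would pass through all of Tohanen's changes:
Tohanen: *gisrenitu > yisrenitu > yisrenit  (by unconditioned shift, apocope)
If borrowed from Irbelan 'gesrenetu' after the early changes, it would undergo only the recent ones:
  rule 3 (intervocalic lenition): gesrenetu → gesrenesu
  rule 4 (glide loss): no change (gesrenesu)
  ⇒ as a loan: gesrenesu
Tohanen 'gesrenesu' matches the loan outcome 'gesrenesu', not the inherited 'yisrenit' — it skipped the early Tohanen changes, so it was borrowed from Irbelan.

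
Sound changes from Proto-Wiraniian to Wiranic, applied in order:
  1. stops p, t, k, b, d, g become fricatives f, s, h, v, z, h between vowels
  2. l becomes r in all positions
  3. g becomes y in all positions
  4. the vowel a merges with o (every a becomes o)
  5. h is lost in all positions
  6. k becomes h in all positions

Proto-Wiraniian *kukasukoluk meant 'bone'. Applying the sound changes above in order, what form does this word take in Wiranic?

Wiranic: start from *kukasukoluk.
  rule 1 (intervocalic lenition): kukasukoluk → kuhasuholuk
  rule 2 (unconditioned shift): kuhasuholuk → kuhasuhoruk
  rule 3: no change — kuhasuhoruk
  rule 4 (vowel merger): kuhasuhoruk → kuhosuhoruk
  rule 5 (h-loss): kuhosuhoruk → kuosuoruk
  rule 6 (unconditioned shift): kuosuoruk → huosuoruh
  ⇒ Wiranic huosuoruh

huosuoruh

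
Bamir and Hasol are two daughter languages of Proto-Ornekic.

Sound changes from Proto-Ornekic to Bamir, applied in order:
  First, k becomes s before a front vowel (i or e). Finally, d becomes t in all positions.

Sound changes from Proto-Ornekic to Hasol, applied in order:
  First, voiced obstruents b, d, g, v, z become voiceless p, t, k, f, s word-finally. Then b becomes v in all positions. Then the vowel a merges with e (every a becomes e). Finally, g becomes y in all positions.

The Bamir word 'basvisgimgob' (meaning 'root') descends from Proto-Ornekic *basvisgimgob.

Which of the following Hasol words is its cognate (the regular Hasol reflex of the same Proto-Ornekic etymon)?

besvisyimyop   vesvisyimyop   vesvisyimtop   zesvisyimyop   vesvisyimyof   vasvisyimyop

vesvisyimyop

Hasol: start from *basvisgimgob.
  rule 1 (final devoicing): basvisgimgob → basvisgimgop
  rule 2 (unconditioned shift): basvisgimgop → vasvisgimgop
  rule 3 (vowel merger): vasvisgimgop → vesvisgimgop
  rule 4 (unconditioned shift): vesvisgimgop → vesvisyimyop
  ⇒ Hasol vesvisyimyop
Among the options, 'vesvisyimyop' alone shows every Hasol change applied in order.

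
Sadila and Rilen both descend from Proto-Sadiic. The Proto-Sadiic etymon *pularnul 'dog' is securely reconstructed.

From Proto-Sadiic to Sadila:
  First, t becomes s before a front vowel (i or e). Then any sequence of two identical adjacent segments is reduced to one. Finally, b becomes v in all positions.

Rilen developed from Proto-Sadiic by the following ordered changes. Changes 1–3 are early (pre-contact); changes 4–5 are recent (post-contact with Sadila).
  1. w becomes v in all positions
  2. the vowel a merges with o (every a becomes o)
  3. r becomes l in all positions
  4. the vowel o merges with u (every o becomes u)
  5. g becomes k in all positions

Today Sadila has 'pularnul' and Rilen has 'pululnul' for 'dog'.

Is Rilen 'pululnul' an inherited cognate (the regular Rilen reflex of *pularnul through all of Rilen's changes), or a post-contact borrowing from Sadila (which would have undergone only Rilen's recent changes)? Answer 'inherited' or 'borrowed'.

inherited

If inherited, *pularnul would pass through all of Rilen's changes:
Rilen: *pularnul > pulornul > pulolnul > pululnul  (by vowel merger, unconditioned shift, vowel merger)
If borrowed from Sadila 'pularnul' after the early changes, it would undergo only the recent ones:
  rule 4 (vowel merger): no change (pularnul)
  rule 5 (unconditioned shift): no change (pularnul)
  ⇒ as a loan: pularnul
Rilen 'pululnul' matches the inherited outcome exactly, so it is an inherited cognate, not a loan.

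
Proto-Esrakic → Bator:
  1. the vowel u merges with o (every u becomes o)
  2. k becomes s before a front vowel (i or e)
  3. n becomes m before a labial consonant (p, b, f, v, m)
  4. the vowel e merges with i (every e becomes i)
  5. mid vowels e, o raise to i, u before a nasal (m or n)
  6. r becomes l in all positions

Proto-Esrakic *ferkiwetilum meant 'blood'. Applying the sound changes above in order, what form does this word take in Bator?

filsiwitilum

Bator: *ferkiwetilum > ferkiwetilom > fersiwetilom > firsiwitilom > firsiwitilum > filsiwitilum  (by vowel merger, palatalisation, vowel merger, pre-nasal raising, unconditioned shift)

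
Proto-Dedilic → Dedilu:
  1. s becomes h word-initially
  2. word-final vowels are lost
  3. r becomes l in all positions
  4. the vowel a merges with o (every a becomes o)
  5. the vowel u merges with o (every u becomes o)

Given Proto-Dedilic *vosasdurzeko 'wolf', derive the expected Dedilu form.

Dedilu: start from *vosasdurzeko.
  rule 1: no change — vosasdurzeko
  rule 2 (apocope): vosasdurzeko → vosasdurzek
  rule 3 (unconditioned shift): vosasdurzek → vosasdulzek
  rule 4 (vowel merger): vosasdulzek → vososdulzek
  rule 5 (vowel merger): vososdulzek → vososdolzek
  ⇒ Dedilu vososdolzek

vososdolzek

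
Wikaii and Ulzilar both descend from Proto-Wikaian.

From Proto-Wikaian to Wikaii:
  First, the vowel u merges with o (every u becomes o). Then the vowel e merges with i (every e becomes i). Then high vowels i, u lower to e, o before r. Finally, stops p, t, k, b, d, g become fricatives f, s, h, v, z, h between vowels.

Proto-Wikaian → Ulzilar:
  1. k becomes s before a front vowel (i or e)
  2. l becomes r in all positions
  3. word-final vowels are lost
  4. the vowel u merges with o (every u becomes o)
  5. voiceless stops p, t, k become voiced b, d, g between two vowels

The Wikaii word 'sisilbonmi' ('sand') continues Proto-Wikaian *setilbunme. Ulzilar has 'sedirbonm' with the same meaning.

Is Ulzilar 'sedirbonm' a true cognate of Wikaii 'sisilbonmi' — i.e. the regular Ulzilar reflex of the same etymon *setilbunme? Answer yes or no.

Derive the expected Ulzilar reflex of *setilbunme:
Ulzilar: *setilbunme > setirbunme > setirbunm > setirbonm > sedirbonm  (by unconditioned shift, apocope, vowel merger, intervocalic voicing)
Ulzilar 'sedirbonm' matches the regular reflex exactly, so the pair is cognate.

yes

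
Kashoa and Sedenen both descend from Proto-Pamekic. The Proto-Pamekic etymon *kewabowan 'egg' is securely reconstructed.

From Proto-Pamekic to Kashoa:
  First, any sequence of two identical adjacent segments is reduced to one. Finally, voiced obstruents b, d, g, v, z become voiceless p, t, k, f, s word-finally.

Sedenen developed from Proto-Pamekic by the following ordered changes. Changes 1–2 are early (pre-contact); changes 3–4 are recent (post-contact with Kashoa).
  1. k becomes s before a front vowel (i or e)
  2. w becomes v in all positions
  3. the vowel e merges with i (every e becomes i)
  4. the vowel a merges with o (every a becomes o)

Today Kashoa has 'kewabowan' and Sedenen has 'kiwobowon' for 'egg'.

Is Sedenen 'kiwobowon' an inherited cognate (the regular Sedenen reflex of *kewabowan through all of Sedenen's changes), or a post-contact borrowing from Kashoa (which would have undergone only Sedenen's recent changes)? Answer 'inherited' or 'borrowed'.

If inherited, *kewabowan would pass through all of Sedenen's changes:
Sedenen: *kewabowan > sewabowan > sevabovan > sivabovan > sivobovon  (by palatalisation, unconditioned shift, vowel merger, vowel merger)
If borrowed from Kashoa 'kewabowan' after the early changes, it would undergo only the recent ones:
  rule 3 (vowel merger): kewabowan → kiwabowan
  rule 4 (vowel merger): kiwabowan → kiwobowon
  ⇒ as a loan: kiwobowon
Sedenen 'kiwobowon' matches the loan outcome 'kiwobowon', not the inherited 'sivobovon' — it skipped the early Sedenen changes, so it was borrowed from Kashoa.

borrowed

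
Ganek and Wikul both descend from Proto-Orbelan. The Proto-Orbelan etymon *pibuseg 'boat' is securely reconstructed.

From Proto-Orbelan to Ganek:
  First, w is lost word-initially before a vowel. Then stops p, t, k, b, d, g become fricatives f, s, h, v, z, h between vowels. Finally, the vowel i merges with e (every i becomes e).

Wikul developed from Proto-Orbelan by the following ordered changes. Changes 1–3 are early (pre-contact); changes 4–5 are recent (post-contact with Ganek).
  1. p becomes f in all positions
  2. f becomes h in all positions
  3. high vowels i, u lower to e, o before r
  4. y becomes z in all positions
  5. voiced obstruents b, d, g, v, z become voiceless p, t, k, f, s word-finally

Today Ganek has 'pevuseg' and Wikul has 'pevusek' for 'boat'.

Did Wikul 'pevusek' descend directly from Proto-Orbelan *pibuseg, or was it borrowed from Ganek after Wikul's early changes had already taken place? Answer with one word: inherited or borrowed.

If inherited, *pibuseg would pass through all of Wikul's changes:
Wikul: *pibuseg
  pibuseg → fibuseg   [unconditioned shift]
  fibuseg → hibuseg   [unconditioned shift]
  hibuseg (rule 3 does not apply)
  hibuseg (rule 4 does not apply)
  hibuseg → hibusek   [final devoicing]
  giving Wikul hibusek.
If borrowed from Ganek 'pevuseg' after the early changes, it would undergo only the recent ones:
  rule 4 (unconditioned shift): no change (pevuseg)
  rule 5 (final devoicing): pevuseg → pevusek
  ⇒ as a loan: pevusek
Wikul 'pevusek' matches the loan outcome 'pevusek', not the inherited 'hibusek' — it skipped the early Wikul changes, so it was borrowed from Ganek.

borrowed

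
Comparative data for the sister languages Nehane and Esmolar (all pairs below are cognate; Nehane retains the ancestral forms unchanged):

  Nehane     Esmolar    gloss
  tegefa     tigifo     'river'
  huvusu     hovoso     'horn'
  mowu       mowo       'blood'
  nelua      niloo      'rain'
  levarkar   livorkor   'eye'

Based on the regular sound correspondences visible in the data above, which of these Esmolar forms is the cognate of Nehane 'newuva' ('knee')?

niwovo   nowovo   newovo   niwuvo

tegefa ~ tigifo, nelua ~ niloo — Nehane e corresponds to Esmolar i after a consonant, before a consonant other than r, m, n, p, b, f, v.
huvusu ~ hovoso — Nehane u corresponds to Esmolar o after a consonant, before a labial obstruent.
tegefa ~ tigifo — Nehane a corresponds to Esmolar o word-finally.
Applying these to Nehane 'newuva':
  newuva → niwuva   (e→i after a consonant, before a consonant other than r, m, n, p, b, f, v)
  niwuva → niwova   (u→o after a consonant, before a labial obstruent)
  niwova → niwovo   (a→o word-finally)
So the Esmolar cognate is 'niwovo'.

niwovo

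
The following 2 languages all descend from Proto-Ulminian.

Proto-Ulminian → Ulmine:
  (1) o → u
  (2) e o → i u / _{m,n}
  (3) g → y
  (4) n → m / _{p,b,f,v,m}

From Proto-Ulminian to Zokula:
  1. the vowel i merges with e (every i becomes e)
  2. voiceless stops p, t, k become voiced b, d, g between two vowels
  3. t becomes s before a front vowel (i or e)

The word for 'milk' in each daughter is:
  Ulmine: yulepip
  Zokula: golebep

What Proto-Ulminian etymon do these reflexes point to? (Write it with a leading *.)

*golepip

Position 5: Ulmine has p, Zokula has b. Ulmine preserves p here (none of its changes turn any other segment into p), so the proto-segment is *p.
Position 2: Ulmine has u, Zokula has o. Zokula preserves o here (none of its changes turn any other segment into o), so the proto-segment is *o.
Position 6: Ulmine has i, Zokula has e. Taking the neighbouring segments as reconstructed: Ulmine i can only go back to *i; Zokula e could go back to *e or *i — the one source consistent with every daughter is *i.
This points to *golepip. Verify forward in each daughter:
Ulmine: *golepip > gulepip > yulepip  (by vowel merger, unconditioned shift)
Zokula: start from *golepip.
  rule 1 (vowel merger): golepip → golepep
  rule 2 (intervocalic voicing): golepep → golebep
  rule 3: no change — golebep
  ⇒ Zokula golebep
*golepip is the unique common source.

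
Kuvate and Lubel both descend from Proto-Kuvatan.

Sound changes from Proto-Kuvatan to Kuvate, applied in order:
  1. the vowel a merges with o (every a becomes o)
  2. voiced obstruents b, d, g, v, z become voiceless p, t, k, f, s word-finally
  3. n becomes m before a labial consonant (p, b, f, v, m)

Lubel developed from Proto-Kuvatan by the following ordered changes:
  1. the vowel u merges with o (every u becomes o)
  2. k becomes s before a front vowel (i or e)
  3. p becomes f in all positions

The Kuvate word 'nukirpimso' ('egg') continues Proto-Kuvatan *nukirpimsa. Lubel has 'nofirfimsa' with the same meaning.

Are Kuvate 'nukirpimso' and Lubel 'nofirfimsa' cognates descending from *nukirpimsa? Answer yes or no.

Derive the expected Lubel reflex of *nukirpimsa:
Lubel: *nukirpimsa > nokirpimsa > nosirpimsa > nosirfimsa  (by vowel merger, palatalisation, unconditioned shift)
The regular Lubel reflex would be 'nosirfimsa', but the attested form is 'nofirfimsa'. The correspondence is irregular, so they are not cognates (the Lubel form has a different source).

no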